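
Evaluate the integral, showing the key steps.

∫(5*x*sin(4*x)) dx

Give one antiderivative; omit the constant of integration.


Step 1. Integrate ∫(5*x*sin(4*x)) dx by parts with u = x, dv = (5*sin(4*x)) dx, so v = -5*cos(4*x)/4: now -5*x*cos(4*x)/4 + ∫(5*cos(4*x)/4) dx.
Step 2. Evaluate the standard form: now -5*x*cos(4*x)/4 + 5*sin(4*x)/16.
Answer: -5*x*cos(4*x)/4 + 5*sin(4*x)/16.


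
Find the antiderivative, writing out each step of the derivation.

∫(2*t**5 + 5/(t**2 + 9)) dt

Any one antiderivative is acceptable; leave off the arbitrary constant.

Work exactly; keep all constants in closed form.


Step 1. Rewrite: now ∫(2*t**5) dt + ∫(5/(t**2 + 9)) dt.
Step 2. Evaluate the standard form: now t**6/3 + ∫(5/(t**2 + 9)) dt.
Step 3. Evaluate the standard form: now t**6/3 + 5*atan(t/3)/3.
Answer: t**6/3 + 5*atan(t/3)/3.


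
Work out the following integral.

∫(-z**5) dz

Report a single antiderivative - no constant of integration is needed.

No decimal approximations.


Answer: -z**6/6.


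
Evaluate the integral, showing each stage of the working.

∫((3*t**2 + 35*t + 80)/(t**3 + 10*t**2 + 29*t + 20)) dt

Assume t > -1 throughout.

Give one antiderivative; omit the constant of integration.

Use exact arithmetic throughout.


Step 1. Decompose ∫((3*t**2 + 35*t + 80)/(t**3 + 10*t**2 + 29*t + 20)) dt by partial fractions, (3*t**2 + 35*t + 80)/(t**3 + 10*t**2 + 29*t + 20) = -5/(t + 5) + 4/(t + 4) + 4/(t + 1): now ∫(4/(t + 1)) dt + ∫(4/(t + 4)) dt + ∫(-5/(t + 5)) dt.
Step 2. Evaluate the standard form [assuming t > -5]: now -5*log(t + 5) + ∫(4/(t + 1)) dt + ∫(4/(t + 4)) dt.
Step 3. Evaluate the standard form [assuming t > -4]: now 4*log(t + 4) - 5*log(t + 5) + ∫(4/(t + 1)) dt.
Step 4. Evaluate the standard form [assuming t > -1]: now 4*log(t + 1) + 4*log(t + 4) - 5*log(t + 5).
Answer: 4*log(t + 1) + 4*log(t + 4) - 5*log(t + 5).


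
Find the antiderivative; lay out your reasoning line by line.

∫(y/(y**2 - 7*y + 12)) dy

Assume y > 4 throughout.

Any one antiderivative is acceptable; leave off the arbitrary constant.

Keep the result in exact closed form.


Step 1. Decompose ∫(y/(y**2 - 7*y + 12)) dy by partial fractions, y/(y**2 - 7*y + 12) = -3/(y - 3) + 4/(y - 4): now ∫(4/(y - 4)) dy + ∫(-3/(y - 3)) dy.
Step 2. Evaluate the standard form [assuming y > 3]: now -3*log(y - 3) + ∫(4/(y - 4)) dy.
Step 3. Evaluate the standard form [assuming y > 4]: now 4*log(y - 4) - 3*log(y - 3).
Answer: 4*log(y - 4) - 3*log(y - 3).


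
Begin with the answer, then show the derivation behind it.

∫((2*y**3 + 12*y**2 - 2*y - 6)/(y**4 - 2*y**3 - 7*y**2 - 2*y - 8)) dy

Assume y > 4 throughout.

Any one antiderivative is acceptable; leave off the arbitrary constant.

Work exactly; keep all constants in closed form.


The answer is 3*log(y - 4) - log(y + 2) + 2*atan(y).
Step 1. Decompose ∫((2*y**3 + 12*y**2 - 2*y - 6)/(y**4 - 2*y**3 - 7*y**2 - 2*y - 8)) dy by partial fractions, (2*y**3 + 12*y**2 - 2*y - 6)/(y**4 - 2*y**3 - 7*y**2 - 2*y - 8) = 2/(y**2 + 1) - 1/(y + 2) + 3/(y - 4): now ∫(3/(y - 4)) dy + ∫(-1/(y + 2)) dy + ∫(2/(y**2 + 1)) dy.
Step 2. Evaluate the standard form [assuming y > -2]: now -log(y + 2) + ∫(3/(y - 4)) dy + ∫(2/(y**2 + 1)) dy.
Step 3. Evaluate the standard form [assuming y > 4]: now 3*log(y - 4) - log(y + 2) + ∫(2/(y**2 + 1)) dy.
Step 4. Evaluate the standard form: now 3*log(y - 4) - log(y + 2) + 2*atan(y).
Answer: 3*log(y - 4) - log(y + 2) + 2*atan(y).


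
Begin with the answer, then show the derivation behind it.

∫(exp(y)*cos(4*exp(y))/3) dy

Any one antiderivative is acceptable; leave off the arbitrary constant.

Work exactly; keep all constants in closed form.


The answer is sin(4*exp(y))/12.
Step 1. Substitute u = exp(y), turning ∫(exp(y)*cos(4*exp(y))/3) dy into ∫(cos(4*u)/3) du: now ∫(cos(4*u)/3) du.
Step 2. Evaluate the standard form: now sin(4*u)/12.
Step 3. Substitute back u = exp(y): now sin(4*exp(y))/12.
Answer: sin(4*exp(y))/12.


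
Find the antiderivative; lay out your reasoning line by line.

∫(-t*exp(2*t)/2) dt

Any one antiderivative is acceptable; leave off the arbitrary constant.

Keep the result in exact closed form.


Step 1. Integrate ∫(-t*exp(2*t)/2) dt by parts with u = t, dv = (-exp(2*t)/2) dt, so v = -exp(2*t)/4: now -t*exp(2*t)/4 + ∫(exp(2*t)/4) dt.
Step 2. Evaluate the standard form: now -t*exp(2*t)/4 + exp(2*t)/8.
Answer: -t*exp(2*t)/4 + exp(2*t)/8.


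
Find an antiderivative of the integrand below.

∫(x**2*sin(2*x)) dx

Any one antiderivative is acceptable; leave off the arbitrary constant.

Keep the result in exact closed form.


Answer: -x**2*cos(2*x)/2 + x*sin(2*x)/2 + cos(2*x)/4.


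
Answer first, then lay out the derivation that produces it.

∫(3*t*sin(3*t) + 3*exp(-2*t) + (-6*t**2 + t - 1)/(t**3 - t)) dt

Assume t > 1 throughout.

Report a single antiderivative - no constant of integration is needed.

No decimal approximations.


The answer is -t*cos(3*t) + log(t) - 3*log(t - 1) - 4*log(t + 1) + sin(3*t)/3 - 3*exp(-2*t)/2.
Step 1. Rewrite: now ∫(3*t*sin(3*t)) dt + ∫((-6*t**2 + t - 1)/(t**3 - t)) dt + ∫(3*exp(-2*t)) dt.
Step 2. Decompose ∫((-6*t**2 + t - 1)/(t**3 - t)) dt by partial fractions, (-6*t**2 + t - 1)/(t**3 - t) = -4/(t + 1) - 3/(t - 1) + 1/t: now ∫(1/t) dt + ∫(3*t*sin(3*t)) dt + ∫(-3/(t - 1)) dt + ∫(-4/(t + 1)) dt + ∫(3*exp(-2*t)) dt.
Step 3. Evaluate the standard form [assuming t > -1]: now -4*log(t + 1) + ∫(1/t) dt + ∫(3*t*sin(3*t)) dt + ∫(-3/(t - 1)) dt + ∫(3*exp(-2*t)) dt.
Step 4. Evaluate the standard form [assuming t > 1]: now -3*log(t - 1) - 4*log(t + 1) + ∫(1/t) dt + ∫(3*t*sin(3*t)) dt + ∫(3*exp(-2*t)) dt.
Step 5. Evaluate the standard form [assuming t > 0]: now log(t) - 3*log(t - 1) - 4*log(t + 1) + ∫(3*t*sin(3*t)) dt + ∫(3*exp(-2*t)) dt.
Step 6. Evaluate the standard form: now log(t) - 3*log(t - 1) - 4*log(t + 1) + ∫(3*t*sin(3*t)) dt - 3*exp(-2*t)/2.
Step 7. Integrate ∫(3*t*sin(3*t)) dt by parts with u = t, dv = (3*sin(3*t)) dt, so v = -cos(3*t): now -t*cos(3*t) + log(t) - 3*log(t - 1) - 4*log(t + 1) + ∫(cos(3*t)) dt - 3*exp(-2*t)/2.
Step 8. Evaluate the standard form: now -t*cos(3*t) + log(t) - 3*log(t - 1) - 4*log(t + 1) + sin(3*t)/3 - 3*exp(-2*t)/2.
Answer: -t*cos(3*t) + log(t) - 3*log(t - 1) - 4*log(t + 1) + sin(3*t)/3 - 3*exp(-2*t)/2.


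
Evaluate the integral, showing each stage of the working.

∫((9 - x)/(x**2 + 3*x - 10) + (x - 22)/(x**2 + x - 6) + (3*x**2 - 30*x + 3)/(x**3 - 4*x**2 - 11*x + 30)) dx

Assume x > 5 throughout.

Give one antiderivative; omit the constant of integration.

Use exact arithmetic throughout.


Step 1. Rewrite: now ∫((9 - x)/(x**2 + 3*x - 10)) dx + ∫((x - 22)/(x**2 + x - 6)) dx + ∫((3*x**2 - 30*x + 3)/(x**3 - 4*x**2 - 11*x + 30)) dx.
Step 2. Decompose ∫((9 - x)/(x**2 + 3*x - 10)) dx by partial fractions, (9 - x)/(x**2 + 3*x - 10) = -2/(x + 5) + 1/(x - 2): now ∫((x - 22)/(x**2 + x - 6)) dx + ∫((3*x**2 - 30*x + 3)/(x**3 - 4*x**2 - 11*x + 30)) dx + ∫(1/(x - 2)) dx + ∫(-2/(x + 5)) dx.
Step 3. Evaluate the standard form [assuming x > 2]: now log(x - 2) + ∫((x - 22)/(x**2 + x - 6)) dx + ∫((3*x**2 - 30*x + 3)/(x**3 - 4*x**2 - 11*x + 30)) dx + ∫(-2/(x + 5)) dx.
Step 4. Evaluate the standard form [assuming x > -5]: now log(x - 2) - 2*log(x + 5) + ∫((x - 22)/(x**2 + x - 6)) dx + ∫((3*x**2 - 30*x + 3)/(x**3 - 4*x**2 - 11*x + 30)) dx.
Step 5. Decompose ∫((x - 22)/(x**2 + x - 6)) dx by partial fractions, (x - 22)/(x**2 + x - 6) = 5/(x + 3) - 4/(x - 2): now log(x - 2) - 2*log(x + 5) + ∫((3*x**2 - 30*x + 3)/(x**3 - 4*x**2 - 11*x + 30)) dx + ∫(-4/(x - 2)) dx + ∫(5/(x + 3)) dx.
Step 6. Evaluate the standard form [assuming x > -3]: now log(x - 2) + 5*log(x + 3) - 2*log(x + 5) + ∫((3*x**2 - 30*x + 3)/(x**3 - 4*x**2 - 11*x + 30)) dx + ∫(-4/(x - 2)) dx.
Step 7. Evaluate the standard form [assuming x > 2]: now -3*log(x - 2) + 5*log(x + 3) - 2*log(x + 5) + ∫((3*x**2 - 30*x + 3)/(x**3 - 4*x**2 - 11*x + 30)) dx.
Step 8. Decompose ∫((3*x**2 - 30*x + 3)/(x**3 - 4*x**2 - 11*x + 30)) dx by partial fractions, (3*x**2 - 30*x + 3)/(x**3 - 4*x**2 - 11*x + 30) = 3/(x + 3) + 3/(x - 2) - 3/(x - 5): now -3*log(x - 2) + 5*log(x + 3) - 2*log(x + 5) + ∫(-3/(x - 5)) dx + ∫(3/(x - 2)) dx + ∫(3/(x + 3)) dx.
Step 9. Evaluate the standard form [assuming x > 2]: now 5*log(x + 3) - 2*log(x + 5) + ∫(-3/(x - 5)) dx + ∫(3/(x + 3)) dx.
Step 10. Evaluate the standard form [assuming x > 5]: now -3*log(x - 5) + 5*log(x + 3) - 2*log(x + 5) + ∫(3/(x + 3)) dx.
Step 11. Evaluate the standard form [assuming x > -3]: now -3*log(x - 5) + 8*log(x + 3) - 2*log(x + 5).
Answer: -3*log(x - 5) + 8*log(x + 3) - 2*log(x + 5).


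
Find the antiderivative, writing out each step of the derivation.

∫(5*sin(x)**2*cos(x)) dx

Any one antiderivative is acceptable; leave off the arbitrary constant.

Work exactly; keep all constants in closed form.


Step 1. Substitute u = sin(x), turning ∫(5*sin(x)**2*cos(x)) dx into ∫(5*u**2) du: now ∫(5*u**2) du.
Step 2. Evaluate the standard form: now 5*u**3/3.
Step 3. Substitute back u = sin(x): now 5*sin(x)**3/3.
Answer: 5*sin(x)**3/3.


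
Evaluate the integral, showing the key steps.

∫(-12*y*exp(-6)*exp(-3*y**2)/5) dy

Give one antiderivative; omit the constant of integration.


Step 1. Substitute u = y**2 + 2, turning ∫(-12*y*exp(-6)*exp(-3*y**2)/5) dy into ∫(-6*exp(-3*u)/5) du: now ∫(-6*exp(-3*u)/5) du.
Step 2. Evaluate the standard form: now 2*exp(-3*u)/5.
Step 3. Substitute back u = y**2 + 2: now 2*exp(-3*y**2 - 6)/5.
Answer: 2*exp(-3*y**2 - 6)/5.


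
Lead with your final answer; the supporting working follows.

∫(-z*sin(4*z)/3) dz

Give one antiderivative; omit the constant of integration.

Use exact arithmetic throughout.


The answer is z*cos(4*z)/12 - sin(4*z)/48.
Step 1. Integrate ∫(-z*sin(4*z)/3) dz by parts with u = z, dv = (-sin(4*z)/3) dz, so v = cos(4*z)/12: now z*cos(4*z)/12 + ∫(-cos(4*z)/12) dz.
Step 2. Evaluate the standard form: now z*cos(4*z)/12 - sin(4*z)/48.
Answer: z*cos(4*z)/12 - sin(4*z)/48.


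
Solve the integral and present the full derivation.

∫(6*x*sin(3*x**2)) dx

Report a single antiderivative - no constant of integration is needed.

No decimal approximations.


Step 1. Substitute u = x**2, turning ∫(6*x*sin(3*x**2)) dx into ∫(3*sin(3*u)) du: now ∫(3*sin(3*u)) du.
Step 2. Evaluate the standard form: now -cos(3*u).
Step 3. Substitute back u = x**2: now -cos(3*x**2).
Answer: -cos(3*x**2).


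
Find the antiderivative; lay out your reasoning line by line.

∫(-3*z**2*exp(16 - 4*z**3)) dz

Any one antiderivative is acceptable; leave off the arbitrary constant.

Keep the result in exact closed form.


Step 1. Substitute u = z**3 - 4, turning ∫(-3*z**2*exp(16 - 4*z**3)) dz into ∫(-exp(-4*u)) du: now ∫(-exp(-4*u)) du.
Step 2. Evaluate the standard form: now exp(-4*u)/4.
Step 3. Substitute back u = z**3 - 4: now exp(16 - 4*z**3)/4.
Answer: exp(16 - 4*z**3)/4.


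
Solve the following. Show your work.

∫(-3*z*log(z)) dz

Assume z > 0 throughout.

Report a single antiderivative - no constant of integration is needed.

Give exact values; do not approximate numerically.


Step 1. Integrate ∫(-3*z*log(z)) dz by parts with u = log(z), dv = (-3*z) dz, so v = -3*z**2/2 [assuming z > 0]: now -3*z**2*log(z)/2 + ∫(3*z/2) dz.
Step 2. Evaluate the standard form: now -3*z**2*log(z)/2 + 3*z**2/4.
Answer: -3*z**2*log(z)/2 + 3*z**2/4.


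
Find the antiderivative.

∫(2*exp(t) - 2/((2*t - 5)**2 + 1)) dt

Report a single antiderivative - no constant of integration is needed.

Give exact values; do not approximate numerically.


Answer: 2*exp(t) - atan(2*t - 5).


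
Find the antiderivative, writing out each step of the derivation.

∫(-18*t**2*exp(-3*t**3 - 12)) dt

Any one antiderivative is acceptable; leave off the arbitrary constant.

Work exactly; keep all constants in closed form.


Step 1. Substitute u = t**3 + 4, turning ∫(-18*t**2*exp(-3*t**3 - 12)) dt into ∫(-6*exp(-3*u)) du: now ∫(-6*exp(-3*u)) du.
Step 2. Evaluate the standard form: now 2*exp(-3*u).
Step 3. Substitute back u = t**3 + 4: now 2*exp(-3*t**3 - 12).
Answer: 2*exp(-3*t**3 - 12).


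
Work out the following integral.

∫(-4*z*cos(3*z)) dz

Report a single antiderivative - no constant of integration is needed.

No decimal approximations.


Answer: -4*z*sin(3*z)/3 - 4*cos(3*z)/9.


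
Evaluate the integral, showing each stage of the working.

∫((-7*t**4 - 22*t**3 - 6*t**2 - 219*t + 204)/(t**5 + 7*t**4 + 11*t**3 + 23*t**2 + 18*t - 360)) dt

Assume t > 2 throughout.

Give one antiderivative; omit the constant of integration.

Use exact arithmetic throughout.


Step 1. Decompose ∫((-7*t**4 - 22*t**3 - 6*t**2 - 219*t + 204)/(t**5 + 7*t**4 + 11*t**3 + 23*t**2 + 18*t - 360)) dt by partial fractions, (-7*t**4 - 22*t**3 - 6*t**2 - 219*t + 204)/(t**5 + 7*t**4 + 11*t**3 + 23*t**2 + 18*t - 360) = 3/(t**2 + 9) - 2/(t + 5) - 4/(t + 4) - 1/(t - 2): now ∫(-1/(t - 2)) dt + ∫(-4/(t + 4)) dt + ∫(-2/(t + 5)) dt + ∫(3/(t**2 + 9)) dt.
Step 2. Evaluate the standard form [assuming t > -4]: now -4*log(t + 4) + ∫(-1/(t - 2)) dt + ∫(-2/(t + 5)) dt + ∫(3/(t**2 + 9)) dt.
Step 3. Evaluate the standard form [assuming t > 2]: now -log(t - 2) - 4*log(t + 4) + ∫(-2/(t + 5)) dt + ∫(3/(t**2 + 9)) dt.
Step 4. Evaluate the standard form [assuming t > -5]: now -log(t - 2) - 4*log(t + 4) - 2*log(t + 5) + ∫(3/(t**2 + 9)) dt.
Step 5. Evaluate the standard form: now -log(t - 2) - 4*log(t + 4) - 2*log(t + 5) + atan(t/3).
Answer: -log(t - 2) - 4*log(t + 4) - 2*log(t + 5) + atan(t/3).


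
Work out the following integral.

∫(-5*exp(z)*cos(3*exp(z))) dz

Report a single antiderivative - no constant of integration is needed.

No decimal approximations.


Answer: -5*sin(3*exp(z))/3.


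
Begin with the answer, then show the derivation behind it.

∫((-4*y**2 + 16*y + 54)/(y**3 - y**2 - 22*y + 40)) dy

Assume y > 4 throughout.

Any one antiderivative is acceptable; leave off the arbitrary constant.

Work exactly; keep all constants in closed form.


The answer is 3*log(y - 4) - 5*log(y - 2) - 2*log(y + 5).
Step 1. Decompose ∫((-4*y**2 + 16*y + 54)/(y**3 - y**2 - 22*y + 40)) dy by partial fractions, (-4*y**2 + 16*y + 54)/(y**3 - y**2 - 22*y + 40) = -2/(y + 5) - 5/(y - 2) + 3/(y - 4): now ∫(3/(y - 4)) dy + ∫(-5/(y - 2)) dy + ∫(-2/(y + 5)) dy.
Step 2. Evaluate the standard form [assuming y > 2]: now -5*log(y - 2) + ∫(3/(y - 4)) dy + ∫(-2/(y + 5)) dy.
Step 3. Evaluate the standard form [assuming y > -5]: now -5*log(y - 2) - 2*log(y + 5) + ∫(3/(y - 4)) dy.
Step 4. Evaluate the standard form [assuming y > 4]: now 3*log(y - 4) - 5*log(y - 2) - 2*log(y + 5).
Answer: 3*log(y - 4) - 5*log(y - 2) - 2*log(y + 5).


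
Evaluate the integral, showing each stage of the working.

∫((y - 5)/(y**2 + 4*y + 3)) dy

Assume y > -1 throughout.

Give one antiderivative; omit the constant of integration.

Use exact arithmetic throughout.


Step 1. Decompose ∫((y - 5)/(y**2 + 4*y + 3)) dy by partial fractions, (y - 5)/(y**2 + 4*y + 3) = 4/(y + 3) - 3/(y + 1): now ∫(-3/(y + 1)) dy + ∫(4/(y + 3)) dy.
Step 2. Evaluate the standard form [assuming y > -3]: now 4*log(y + 3) + ∫(-3/(y + 1)) dy.
Step 3. Evaluate the standard form [assuming y > -1]: now -3*log(y + 1) + 4*log(y + 3).
Answer: -3*log(y + 1) + 4*log(y + 3).


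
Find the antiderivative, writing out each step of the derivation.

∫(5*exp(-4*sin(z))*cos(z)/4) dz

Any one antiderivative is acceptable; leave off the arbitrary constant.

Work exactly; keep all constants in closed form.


Step 1. Substitute u = sin(z), turning ∫(5*exp(-4*sin(z))*cos(z)/4) dz into ∫(5*exp(-4*u)/4) du: now ∫(5*exp(-4*u)/4) du.
Step 2. Evaluate the standard form: now -5*exp(-4*u)/16.
Step 3. Substitute back u = sin(z): now -5*exp(-4*sin(z))/16.
Answer: -5*exp(-4*sin(z))/16.


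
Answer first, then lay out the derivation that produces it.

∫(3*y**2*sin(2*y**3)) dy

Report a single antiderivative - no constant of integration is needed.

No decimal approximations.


The answer is -cos(2*y**3)/2.
Step 1. Substitute u = y**3, turning ∫(3*y**2*sin(2*y**3)) dy into ∫(sin(2*u)) du: now ∫(sin(2*u)) du.
Step 2. Evaluate the standard form: now -cos(2*u)/2.
Step 3. Substitute back u = y**3: now -cos(2*y**3)/2.
Answer: -cos(2*y**3)/2.


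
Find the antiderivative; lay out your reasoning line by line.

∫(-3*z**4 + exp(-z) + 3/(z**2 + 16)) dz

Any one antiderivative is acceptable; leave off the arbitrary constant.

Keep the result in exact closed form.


Step 1. Rewrite: now ∫(-3*z**4) dz + ∫(3/(z**2 + 16)) dz + ∫(exp(-z)) dz.
Step 2. Evaluate the standard form: now -3*z**5/5 + ∫(3/(z**2 + 16)) dz + ∫(exp(-z)) dz.
Step 3. Evaluate the standard form: now -3*z**5/5 + 3*atan(z/4)/4 + ∫(exp(-z)) dz.
Step 4. Evaluate the standard form: now -3*z**5/5 + 3*atan(z/4)/4 - exp(-z).
Answer: -3*z**5/5 + 3*atan(z/4)/4 - exp(-z).


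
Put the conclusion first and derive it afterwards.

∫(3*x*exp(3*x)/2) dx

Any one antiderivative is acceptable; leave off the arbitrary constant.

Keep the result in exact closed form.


The answer is x*exp(3*x)/2 - exp(3*x)/6.
Step 1. Integrate ∫(3*x*exp(3*x)/2) dx by parts with u = x, dv = (3*exp(3*x)/2) dx, so v = exp(3*x)/2: now x*exp(3*x)/2 + ∫(-exp(3*x)/2) dx.
Step 2. Evaluate the standard form: now x*exp(3*x)/2 - exp(3*x)/6.
Answer: x*exp(3*x)/2 - exp(3*x)/6.


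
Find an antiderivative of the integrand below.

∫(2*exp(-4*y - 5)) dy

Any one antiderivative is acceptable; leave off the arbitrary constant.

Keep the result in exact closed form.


Answer: -exp(-4*y - 5)/2.


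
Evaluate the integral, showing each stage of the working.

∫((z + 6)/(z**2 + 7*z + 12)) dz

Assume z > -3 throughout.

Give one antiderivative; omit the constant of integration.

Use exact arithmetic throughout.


Step 1. Decompose ∫((z + 6)/(z**2 + 7*z + 12)) dz by partial fractions, (z + 6)/(z**2 + 7*z + 12) = -2/(z + 4) + 3/(z + 3): now ∫(3/(z + 3)) dz + ∫(-2/(z + 4)) dz.
Step 2. Evaluate the standard form [assuming z > -4]: now -2*log(z + 4) + ∫(3/(z + 3)) dz.
Step 3. Evaluate the standard form [assuming z > -3]: now 3*log(z + 3) - 2*log(z + 4).
Answer: 3*log(z + 3) - 2*log(z + 4).


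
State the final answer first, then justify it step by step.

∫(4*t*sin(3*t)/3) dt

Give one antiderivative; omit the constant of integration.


The answer is -4*t*cos(3*t)/9 + 4*sin(3*t)/27.
Step 1. Integrate ∫(4*t*sin(3*t)/3) dt by parts with u = t, dv = (4*sin(3*t)/3) dt, so v = -4*cos(3*t)/9: now -4*t*cos(3*t)/9 + ∫(4*cos(3*t)/9) dt.
Step 2. Evaluate the standard form: now -4*t*cos(3*t)/9 + 4*sin(3*t)/27.
Answer: -4*t*cos(3*t)/9 + 4*sin(3*t)/27.


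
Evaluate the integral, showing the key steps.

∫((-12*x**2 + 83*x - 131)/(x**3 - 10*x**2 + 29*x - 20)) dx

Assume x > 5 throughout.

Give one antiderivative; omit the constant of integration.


Step 1. Decompose ∫((-12*x**2 + 83*x - 131)/(x**3 - 10*x**2 + 29*x - 20)) dx by partial fractions, (-12*x**2 + 83*x - 131)/(x**3 - 10*x**2 + 29*x - 20) = -5/(x - 1) - 3/(x - 4) - 4/(x - 5): now ∫(-4/(x - 5)) dx + ∫(-3/(x - 4)) dx + ∫(-5/(x - 1)) dx.
Step 2. Evaluate the standard form [assuming x > 4]: now -3*log(x - 4) + ∫(-4/(x - 5)) dx + ∫(-5/(x - 1)) dx.
Step 3. Evaluate the standard form [assuming x > 1]: now -3*log(x - 4) - 5*log(x - 1) + ∫(-4/(x - 5)) dx.
Step 4. Evaluate the standard form [assuming x > 5]: now -4*log(x - 5) - 3*log(x - 4) - 5*log(x - 1).
Answer: -4*log(x - 5) - 3*log(x - 4) - 5*log(x - 1).


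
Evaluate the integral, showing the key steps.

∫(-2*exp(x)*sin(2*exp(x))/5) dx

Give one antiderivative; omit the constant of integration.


Step 1. Substitute u = exp(x), turning ∫(-2*exp(x)*sin(2*exp(x))/5) dx into ∫(-2*sin(2*u)/5) du: now ∫(-2*sin(2*u)/5) du.
Step 2. Evaluate the standard form: now cos(2*u)/5.
Step 3. Substitute back u = exp(x): now cos(2*exp(x))/5.
Answer: cos(2*exp(x))/5.


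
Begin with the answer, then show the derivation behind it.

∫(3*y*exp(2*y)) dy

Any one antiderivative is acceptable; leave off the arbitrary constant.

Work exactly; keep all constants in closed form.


The answer is 3*y*exp(2*y)/2 - 3*exp(2*y)/4.
Step 1. Integrate ∫(3*y*exp(2*y)) dy by parts with u = y, dv = (3*exp(2*y)) dy, so v = 3*exp(2*y)/2: now 3*y*exp(2*y)/2 + ∫(-3*exp(2*y)/2) dy.
Step 2. Evaluate the standard form: now 3*y*exp(2*y)/2 - 3*exp(2*y)/4.
Answer: 3*y*exp(2*y)/2 - 3*exp(2*y)/4.


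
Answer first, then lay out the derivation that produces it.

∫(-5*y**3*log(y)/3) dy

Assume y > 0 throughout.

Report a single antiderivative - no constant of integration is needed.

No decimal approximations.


The answer is -5*y**4*log(y)/12 + 5*y**4/48.
Step 1. Integrate ∫(-5*y**3*log(y)/3) dy by parts with u = log(y), dv = (-5*y**3/3) dy, so v = -5*y**4/12 [assuming y > 0]: now -5*y**4*log(y)/12 + ∫(5*y**3/12) dy.
Step 2. Evaluate the standard form: now -5*y**4*log(y)/12 + 5*y**4/48.
Answer: -5*y**4*log(y)/12 + 5*y**4/48.


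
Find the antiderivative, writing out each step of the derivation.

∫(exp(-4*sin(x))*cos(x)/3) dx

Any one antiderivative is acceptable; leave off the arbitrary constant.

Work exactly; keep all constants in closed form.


Step 1. Substitute u = sin(x), turning ∫(exp(-4*sin(x))*cos(x)/3) dx into ∫(exp(-4*u)/3) du: now ∫(exp(-4*u)/3) du.
Step 2. Evaluate the standard form: now -exp(-4*u)/12.
Step 3. Substitute back u = sin(x): now -exp(-4*sin(x))/12.
Answer: -exp(-4*sin(x))/12.


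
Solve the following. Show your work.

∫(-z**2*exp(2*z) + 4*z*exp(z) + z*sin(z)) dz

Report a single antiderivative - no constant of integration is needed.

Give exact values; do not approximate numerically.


Step 1. Rewrite: now ∫(4*z*exp(z)) dz + ∫(z*sin(z)) dz + ∫(-z**2*exp(2*z)) dz.
Step 2. Integrate ∫(4*z*exp(z)) dz by parts with u = z, dv = (4*exp(z)) dz, so v = 4*exp(z): now 4*z*exp(z) + ∫(z*sin(z)) dz + ∫(-z**2*exp(2*z)) dz + ∫(-4*exp(z)) dz.
Step 3. Evaluate the standard form: now 4*z*exp(z) - 4*exp(z) + ∫(z*sin(z)) dz + ∫(-z**2*exp(2*z)) dz.
Step 4. Integrate ∫(z*sin(z)) dz by parts with u = z, dv = (sin(z)) dz, so v = -cos(z): now 4*z*exp(z) - z*cos(z) - 4*exp(z) + ∫(-z**2*exp(2*z)) dz + ∫(cos(z)) dz.
Step 5. Evaluate the standard form: now 4*z*exp(z) - z*cos(z) - 4*exp(z) + sin(z) + ∫(-z**2*exp(2*z)) dz.
Step 6. Integrate ∫(-z**2*exp(2*z)) dz by parts with u = z**2, dv = (-exp(2*z)) dz, so v = -exp(2*z)/2: now -z**2*exp(2*z)/2 + 4*z*exp(z) - z*cos(z) - 4*exp(z) + sin(z) + ∫(z*exp(2*z)) dz.
Step 7. Integrate ∫(z*exp(2*z)) dz by parts with u = z, dv = (exp(2*z)) dz, so v = exp(2*z)/2: now -z**2*exp(2*z)/2 + z*exp(2*z)/2 + 4*z*exp(z) - z*cos(z) - 4*exp(z) + sin(z) + ∫(-exp(2*z)/2) dz.
Step 8. Evaluate the standard form: now -z**2*exp(2*z)/2 + z*exp(2*z)/2 + 4*z*exp(z) - z*cos(z) - exp(2*z)/4 - 4*exp(z) + sin(z).
Answer: -z**2*exp(2*z)/2 + z*exp(2*z)/2 + 4*z*exp(z) - z*cos(z) - exp(2*z)/4 - 4*exp(z) + sin(z).


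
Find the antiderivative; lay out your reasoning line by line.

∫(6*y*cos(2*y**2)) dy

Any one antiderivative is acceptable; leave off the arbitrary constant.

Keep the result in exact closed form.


Step 1. Substitute u = y**2, turning ∫(6*y*cos(2*y**2)) dy into ∫(3*cos(2*u)) du: now ∫(3*cos(2*u)) du.
Step 2. Evaluate the standard form: now 3*sin(2*u)/2.
Step 3. Substitute back u = y**2: now 3*sin(2*y**2)/2.
Answer: 3*sin(2*y**2)/2.


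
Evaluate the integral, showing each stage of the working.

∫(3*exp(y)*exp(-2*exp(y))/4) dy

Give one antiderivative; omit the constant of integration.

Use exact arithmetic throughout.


Step 1. Substitute u = exp(y), turning ∫(3*exp(y)*exp(-2*exp(y))/4) dy into ∫(3*exp(-2*u)/4) du: now ∫(3*exp(-2*u)/4) du.
Step 2. Evaluate the standard form: now -3*exp(-2*u)/8.
Step 3. Substitute back u = exp(y): now -3*exp(-2*exp(y))/8.
Answer: -3*exp(-2*exp(y))/8.


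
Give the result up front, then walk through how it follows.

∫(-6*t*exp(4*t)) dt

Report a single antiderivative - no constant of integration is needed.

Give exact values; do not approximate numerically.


The answer is -3*t*exp(4*t)/2 + 3*exp(4*t)/8.
Step 1. Integrate ∫(-6*t*exp(4*t)) dt by parts with u = t, dv = (-6*exp(4*t)) dt, so v = -3*exp(4*t)/2: now -3*t*exp(4*t)/2 + ∫(3*exp(4*t)/2) dt.
Step 2. Evaluate the standard form: now -3*t*exp(4*t)/2 + 3*exp(4*t)/8.
Answer: -3*t*exp(4*t)/2 + 3*exp(4*t)/8.


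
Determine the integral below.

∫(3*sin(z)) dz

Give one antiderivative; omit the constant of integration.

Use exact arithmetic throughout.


Answer: -3*cos(z).


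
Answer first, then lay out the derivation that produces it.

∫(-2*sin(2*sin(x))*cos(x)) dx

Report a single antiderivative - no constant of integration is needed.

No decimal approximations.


The answer is cos(2*sin(x)).
Step 1. Substitute u = sin(x), turning ∫(-2*sin(2*sin(x))*cos(x)) dx into ∫(-2*sin(2*u)) du: now ∫(-2*sin(2*u)) du.
Step 2. Evaluate the standard form: now cos(2*u).
Step 3. Substitute back u = sin(x): now cos(2*sin(x)).
Answer: cos(2*sin(x)).


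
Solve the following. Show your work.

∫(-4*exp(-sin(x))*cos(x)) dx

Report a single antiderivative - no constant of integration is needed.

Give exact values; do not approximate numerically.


Step 1. Substitute u = sin(x), turning ∫(-4*exp(-sin(x))*cos(x)) dx into ∫(-4*exp(-u)) du: now ∫(-4*exp(-u)) du.
Step 2. Evaluate the standard form: now 4*exp(-u).
Step 3. Substitute back u = sin(x): now 4*exp(-sin(x)).
Answer: 4*exp(-sin(x)).


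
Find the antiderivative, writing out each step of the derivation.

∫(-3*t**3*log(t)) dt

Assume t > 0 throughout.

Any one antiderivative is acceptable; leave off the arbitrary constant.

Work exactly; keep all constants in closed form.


Step 1. Integrate ∫(-3*t**3*log(t)) dt by parts with u = log(t), dv = (-3*t**3) dt, so v = -3*t**4/4 [assuming t > 0]: now -3*t**4*log(t)/4 + ∫(3*t**3/4) dt.
Step 2. Evaluate the standard form: now -3*t**4*log(t)/4 + 3*t**4/16.
Answer: -3*t**4*log(t)/4 + 3*t**4/16.


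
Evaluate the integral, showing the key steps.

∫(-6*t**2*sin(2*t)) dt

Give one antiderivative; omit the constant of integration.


Step 1. Integrate ∫(-6*t**2*sin(2*t)) dt by parts with u = t**2, dv = (-6*sin(2*t)) dt, so v = 3*cos(2*t): now 3*t**2*cos(2*t) + ∫(-6*t*cos(2*t)) dt.
Step 2. Integrate ∫(-6*t*cos(2*t)) dt by parts with u = t, dv = (-6*cos(2*t)) dt, so v = -3*sin(2*t): now 3*t**2*cos(2*t) - 3*t*sin(2*t) + ∫(3*sin(2*t)) dt.
Step 3. Evaluate the standard form: now 3*t**2*cos(2*t) - 3*t*sin(2*t) - 3*cos(2*t)/2.
Answer: 3*t**2*cos(2*t) - 3*t*sin(2*t) - 3*cos(2*t)/2.


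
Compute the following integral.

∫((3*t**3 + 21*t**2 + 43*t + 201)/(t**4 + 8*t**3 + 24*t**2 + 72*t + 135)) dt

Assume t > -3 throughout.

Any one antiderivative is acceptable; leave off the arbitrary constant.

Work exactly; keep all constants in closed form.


Answer: 5*log(t + 3) - 2*log(t + 5) + 2*atan(t/3)/3.


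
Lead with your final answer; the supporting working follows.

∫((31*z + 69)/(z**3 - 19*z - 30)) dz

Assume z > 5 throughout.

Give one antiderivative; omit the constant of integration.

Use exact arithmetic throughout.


The answer is 4*log(z - 5) - log(z + 2) - 3*log(z + 3).
Step 1. Decompose ∫((31*z + 69)/(z**3 - 19*z - 30)) dz by partial fractions, (31*z + 69)/(z**3 - 19*z - 30) = -3/(z + 3) - 1/(z + 2) + 4/(z - 5): now ∫(4/(z - 5)) dz + ∫(-1/(z + 2)) dz + ∫(-3/(z + 3)) dz.
Step 2. Evaluate the standard form [assuming z > -3]: now -3*log(z + 3) + ∫(4/(z - 5)) dz + ∫(-1/(z + 2)) dz.
Step 3. Evaluate the standard form [assuming z > 5]: now 4*log(z - 5) - 3*log(z + 3) + ∫(-1/(z + 2)) dz.
Step 4. Evaluate the standard form [assuming z > -2]: now 4*log(z - 5) - log(z + 2) - 3*log(z + 3).
Answer: 4*log(z - 5) - log(z + 2) - 3*log(z + 3).


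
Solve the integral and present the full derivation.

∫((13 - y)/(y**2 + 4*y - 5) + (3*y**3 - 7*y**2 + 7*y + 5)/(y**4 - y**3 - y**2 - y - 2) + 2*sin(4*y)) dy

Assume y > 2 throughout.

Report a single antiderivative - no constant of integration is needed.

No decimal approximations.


Step 1. Rewrite: now ∫((13 - y)/(y**2 + 4*y - 5)) dy + ∫((3*y**3 - 7*y**2 + 7*y + 5)/(y**4 - y**3 - y**2 - y - 2)) dy + ∫(2*sin(4*y)) dy.
Step 2. Evaluate the standard form: now -cos(4*y)/2 + ∫((13 - y)/(y**2 + 4*y - 5)) dy + ∫((3*y**3 - 7*y**2 + 7*y + 5)/(y**4 - y**3 - y**2 - y - 2)) dy.
Step 3. Decompose ∫((3*y**3 - 7*y**2 + 7*y + 5)/(y**4 - y**3 - y**2 - y - 2)) dy by partial fractions, (3*y**3 - 7*y**2 + 7*y + 5)/(y**4 - y**3 - y**2 - y - 2) = -4/(y**2 + 1) + 2/(y + 1) + 1/(y - 2): now -cos(4*y)/2 + ∫((13 - y)/(y**2 + 4*y - 5)) dy + ∫(1/(y - 2)) dy + ∫(2/(y + 1)) dy + ∫(-4/(y**2 + 1)) dy.
Step 4. Evaluate the standard form [assuming y > 2]: now log(y - 2) - cos(4*y)/2 + ∫((13 - y)/(y**2 + 4*y - 5)) dy + ∫(2/(y + 1)) dy + ∫(-4/(y**2 + 1)) dy.
Step 5. Evaluate the standard form [assuming y > -1]: now log(y - 2) + 2*log(y + 1) - cos(4*y)/2 + ∫((13 - y)/(y**2 + 4*y - 5)) dy + ∫(-4/(y**2 + 1)) dy.
Step 6. Evaluate the standard form: now log(y - 2) + 2*log(y + 1) - cos(4*y)/2 - 4*atan(y) + ∫((13 - y)/(y**2 + 4*y - 5)) dy.
Step 7. Decompose ∫((13 - y)/(y**2 + 4*y - 5)) dy by partial fractions, (13 - y)/(y**2 + 4*y - 5) = -3/(y + 5) + 2/(y - 1): now log(y - 2) + 2*log(y + 1) - cos(4*y)/2 - 4*atan(y) + ∫(2/(y - 1)) dy + ∫(-3/(y + 5)) dy.
Step 8. Evaluate the standard form [assuming y > -5]: now log(y - 2) + 2*log(y + 1) - 3*log(y + 5) - cos(4*y)/2 - 4*atan(y) + ∫(2/(y - 1)) dy.
Step 9. Evaluate the standard form [assuming y > 1]: now log(y - 2) + 2*log(y - 1) + 2*log(y + 1) - 3*log(y + 5) - cos(4*y)/2 - 4*atan(y).
Answer: log(y - 2) + 2*log(y - 1) + 2*log(y + 1) - 3*log(y + 5) - cos(4*y)/2 - 4*atan(y).


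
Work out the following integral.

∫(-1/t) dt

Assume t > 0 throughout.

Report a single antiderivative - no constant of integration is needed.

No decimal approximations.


Answer: -log(t).


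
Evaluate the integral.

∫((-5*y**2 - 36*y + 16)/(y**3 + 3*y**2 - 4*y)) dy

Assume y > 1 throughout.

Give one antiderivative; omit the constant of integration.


Answer: -4*log(y) - 5*log(y - 1) + 4*log(y + 4).


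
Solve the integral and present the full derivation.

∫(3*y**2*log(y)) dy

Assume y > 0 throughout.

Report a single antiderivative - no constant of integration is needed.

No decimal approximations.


Step 1. Integrate ∫(3*y**2*log(y)) dy by parts with u = log(y), dv = (3*y**2) dy, so v = y**3 [assuming y > 0]: now y**3*log(y) + ∫(-y**2) dy.
Step 2. Evaluate the standard form: now y**3*log(y) - y**3/3.
Answer: y**3*log(y) - y**3/3.


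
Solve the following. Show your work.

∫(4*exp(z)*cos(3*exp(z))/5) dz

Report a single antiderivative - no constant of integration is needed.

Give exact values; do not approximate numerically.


Step 1. Substitute u = exp(z), turning ∫(4*exp(z)*cos(3*exp(z))/5) dz into ∫(4*cos(3*u)/5) du: now ∫(4*cos(3*u)/5) du.
Step 2. Evaluate the standard form: now 4*sin(3*u)/15.
Step 3. Substitute back u = exp(z): now 4*sin(3*exp(z))/15.
Answer: 4*sin(3*exp(z))/15.


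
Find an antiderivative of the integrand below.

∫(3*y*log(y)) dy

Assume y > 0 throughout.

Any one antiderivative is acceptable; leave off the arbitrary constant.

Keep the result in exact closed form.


Answer: 3*y**2*log(y)/2 - 3*y**2/4.


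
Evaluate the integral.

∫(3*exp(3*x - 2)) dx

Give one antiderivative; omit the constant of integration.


Answer: exp(3*x - 2).


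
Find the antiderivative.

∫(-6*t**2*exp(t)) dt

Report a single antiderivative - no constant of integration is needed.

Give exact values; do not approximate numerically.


Answer: -6*t**2*exp(t) + 12*t*exp(t) - 12*exp(t).


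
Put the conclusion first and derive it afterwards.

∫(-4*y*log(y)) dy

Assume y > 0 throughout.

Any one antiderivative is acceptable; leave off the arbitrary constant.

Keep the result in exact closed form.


The answer is -2*y**2*log(y) + y**2.
Step 1. Integrate ∫(-4*y*log(y)) dy by parts with u = log(y), dv = (-4*y) dy, so v = -2*y**2 [assuming y > 0]: now -2*y**2*log(y) + ∫(2*y) dy.
Step 2. Evaluate the standard form: now -2*y**2*log(y) + y**2.
Answer: -2*y**2*log(y) + y**2.


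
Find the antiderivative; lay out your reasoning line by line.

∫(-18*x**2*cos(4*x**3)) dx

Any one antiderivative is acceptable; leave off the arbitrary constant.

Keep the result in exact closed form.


Step 1. Substitute u = x**3, turning ∫(-18*x**2*cos(4*x**3)) dx into ∫(-6*cos(4*u)) du: now ∫(-6*cos(4*u)) du.
Step 2. Evaluate the standard form: now -3*sin(4*u)/2.
Step 3. Substitute back u = x**3: now -3*sin(4*x**3)/2.
Answer: -3*sin(4*x**3)/2.


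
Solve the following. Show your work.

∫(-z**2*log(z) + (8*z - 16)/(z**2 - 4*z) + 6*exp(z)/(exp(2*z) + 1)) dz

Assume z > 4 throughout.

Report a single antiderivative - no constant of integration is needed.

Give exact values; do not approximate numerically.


Step 1. Rewrite: now ∫(-z**2*log(z)) dz + ∫((8*z - 16)/(z**2 - 4*z)) dz + ∫(6*exp(z)/(exp(2*z) + 1)) dz.
Step 2. Integrate ∫(-z**2*log(z)) dz by parts with u = log(z), dv = (-z**2) dz, so v = -z**3/3 [assuming z > 0]: now -z**3*log(z)/3 + ∫(z**2/3) dz + ∫((8*z - 16)/(z**2 - 4*z)) dz + ∫(6*exp(z)/(exp(2*z) + 1)) dz.
Step 3. Evaluate the standard form: now -z**3*log(z)/3 + z**3/9 + ∫((8*z - 16)/(z**2 - 4*z)) dz + ∫(6*exp(z)/(exp(2*z) + 1)) dz.
Step 4. Substitute u = exp(z), turning ∫(6*exp(z)/(exp(2*z) + 1)) dz into ∫(6/(u**2 + 1)) du: now -z**3*log(z)/3 + z**3/9 + ∫((8*z - 16)/(z**2 - 4*z)) dz + ∫(6/(u**2 + 1)) du.
Step 5. Evaluate the standard form: now -z**3*log(z)/3 + z**3/9 + 6*atan(u) + ∫((8*z - 16)/(z**2 - 4*z)) dz.
Step 6. Substitute back u = exp(z): now -z**3*log(z)/3 + z**3/9 + 6*atan(exp(z)) + ∫((8*z - 16)/(z**2 - 4*z)) dz.
Step 7. Decompose ∫((8*z - 16)/(z**2 - 4*z)) dz by partial fractions, (8*z - 16)/(z**2 - 4*z) = 4/(z - 4) + 4/z: now -z**3*log(z)/3 + z**3/9 + 6*atan(exp(z)) + ∫(4/z) dz + ∫(4/(z - 4)) dz.
Step 8. Evaluate the standard form [assuming z > 0]: now -z**3*log(z)/3 + z**3/9 + 4*log(z) + 6*atan(exp(z)) + ∫(4/(z - 4)) dz.
Step 9. Evaluate the standard form [assuming z > 4]: now -z**3*log(z)/3 + z**3/9 + 4*log(z) + 4*log(z - 4) + 6*atan(exp(z)).
Answer: -z**3*log(z)/3 + z**3/9 + 4*log(z) + 4*log(z - 4) + 6*atan(exp(z)).


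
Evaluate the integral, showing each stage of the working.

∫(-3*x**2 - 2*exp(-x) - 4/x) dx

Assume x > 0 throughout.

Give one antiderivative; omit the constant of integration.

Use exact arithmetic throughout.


Step 1. Rewrite: now ∫(-4/x) dx + ∫(-3*x**2) dx + ∫(-2*exp(-x)) dx.
Step 2. Evaluate the standard form [assuming x > 0]: now -4*log(x) + ∫(-3*x**2) dx + ∫(-2*exp(-x)) dx.
Step 3. Evaluate the standard form: now -x**3 - 4*log(x) + ∫(-2*exp(-x)) dx.
Step 4. Evaluate the standard form: now -x**3 - 4*log(x) + 2*exp(-x).
Answer: -x**3 - 4*log(x) + 2*exp(-x).


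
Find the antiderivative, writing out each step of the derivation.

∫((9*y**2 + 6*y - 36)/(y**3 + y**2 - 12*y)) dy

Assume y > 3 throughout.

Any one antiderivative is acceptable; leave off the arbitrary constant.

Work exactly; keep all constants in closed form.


Step 1. Decompose ∫((9*y**2 + 6*y - 36)/(y**3 + y**2 - 12*y)) dy by partial fractions, (9*y**2 + 6*y - 36)/(y**3 + y**2 - 12*y) = 3/(y + 4) + 3/(y - 3) + 3/y: now ∫(3/y) dy + ∫(3/(y - 3)) dy + ∫(3/(y + 4)) dy.
Step 2. Evaluate the standard form [assuming y > 3]: now 3*log(y - 3) + ∫(3/y) dy + ∫(3/(y + 4)) dy.
Step 3. Evaluate the standard form [assuming y > 0]: now 3*log(y) + 3*log(y - 3) + ∫(3/(y + 4)) dy.
Step 4. Evaluate the standard form [assuming y > -4]: now 3*log(y) + 3*log(y - 3) + 3*log(y + 4).
Answer: 3*log(y) + 3*log(y - 3) + 3*log(y + 4).


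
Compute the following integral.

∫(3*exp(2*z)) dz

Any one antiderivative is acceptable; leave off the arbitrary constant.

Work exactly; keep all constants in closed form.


Answer: 3*exp(2*z)/2.


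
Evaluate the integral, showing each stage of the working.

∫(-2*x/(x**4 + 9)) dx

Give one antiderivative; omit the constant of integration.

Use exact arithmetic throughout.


Step 1. Substitute u = x**2, turning ∫(-2*x/(x**4 + 9)) dx into ∫(-1/(u**2 + 9)) du: now ∫(-1/(u**2 + 9)) du.
Step 2. Evaluate the standard form: now -atan(u/3)/3.
Step 3. Substitute back u = x**2: now -atan(x**2/3)/3.
Answer: -atan(x**2/3)/3.


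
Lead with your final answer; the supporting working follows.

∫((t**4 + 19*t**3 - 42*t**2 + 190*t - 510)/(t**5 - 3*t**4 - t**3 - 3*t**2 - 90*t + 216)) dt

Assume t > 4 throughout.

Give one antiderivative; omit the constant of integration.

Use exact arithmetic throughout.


The answer is 3*log(t - 4) + log(t - 2) - 3*log(t + 3) - atan(t/3)/3.
Step 1. Decompose ∫((t**4 + 19*t**3 - 42*t**2 + 190*t - 510)/(t**5 - 3*t**4 - t**3 - 3*t**2 - 90*t + 216)) dt by partial fractions, (t**4 + 19*t**3 - 42*t**2 + 190*t - 510)/(t**5 - 3*t**4 - t**3 - 3*t**2 - 90*t + 216) = -1/(t**2 + 9) - 3/(t + 3) + 1/(t - 2) + 3/(t - 4): now ∫(3/(t - 4)) dt + ∫(1/(t - 2)) dt + ∫(-3/(t + 3)) dt + ∫(-1/(t**2 + 9)) dt.
Step 2. Evaluate the standard form [assuming t > 2]: now log(t - 2) + ∫(3/(t - 4)) dt + ∫(-3/(t + 3)) dt + ∫(-1/(t**2 + 9)) dt.
Step 3. Evaluate the standard form [assuming t > 4]: now 3*log(t - 4) + log(t - 2) + ∫(-3/(t + 3)) dt + ∫(-1/(t**2 + 9)) dt.
Step 4. Evaluate the standard form [assuming t > -3]: now 3*log(t - 4) + log(t - 2) - 3*log(t + 3) + ∫(-1/(t**2 + 9)) dt.
Step 5. Evaluate the standard form: now 3*log(t - 4) + log(t - 2) - 3*log(t + 3) - atan(t/3)/3.
Answer: 3*log(t - 4) + log(t - 2) - 3*log(t + 3) - atan(t/3)/3.


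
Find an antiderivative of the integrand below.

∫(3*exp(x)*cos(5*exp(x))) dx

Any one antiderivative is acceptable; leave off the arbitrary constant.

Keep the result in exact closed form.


Answer: 3*sin(5*exp(x))/5.


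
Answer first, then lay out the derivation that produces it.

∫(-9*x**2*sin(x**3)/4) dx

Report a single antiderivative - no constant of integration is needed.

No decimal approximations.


The answer is 3*cos(x**3)/4.
Step 1. Substitute u = x**3, turning ∫(-9*x**2*sin(x**3)/4) dx into ∫(-3*sin(u)/4) du: now ∫(-3*sin(u)/4) du.
Step 2. Evaluate the standard form: now 3*cos(u)/4.
Step 3. Substitute back u = x**3: now 3*cos(x**3)/4.
Answer: 3*cos(x**3)/4.


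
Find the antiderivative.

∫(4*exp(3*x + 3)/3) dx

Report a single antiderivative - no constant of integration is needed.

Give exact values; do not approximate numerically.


Answer: 4*exp(3*x + 3)/9.


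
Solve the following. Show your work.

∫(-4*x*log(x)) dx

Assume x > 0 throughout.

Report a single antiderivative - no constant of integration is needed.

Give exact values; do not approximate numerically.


Step 1. Integrate ∫(-4*x*log(x)) dx by parts with u = log(x), dv = (-4*x) dx, so v = -2*x**2 [assuming x > 0]: now -2*x**2*log(x) + ∫(2*x) dx.
Step 2. Evaluate the standard form: now -2*x**2*log(x) + x**2.
Answer: -2*x**2*log(x) + x**2.


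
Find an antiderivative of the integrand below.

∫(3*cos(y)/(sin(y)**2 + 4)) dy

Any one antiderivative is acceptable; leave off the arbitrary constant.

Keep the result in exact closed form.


Answer: 3*atan(sin(y)/2)/2.


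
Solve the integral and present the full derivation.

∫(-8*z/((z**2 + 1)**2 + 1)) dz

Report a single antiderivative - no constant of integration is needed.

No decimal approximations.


Step 1. Substitute u = z**2 + 1, turning ∫(-8*z/((z**2 + 1)**2 + 1)) dz into ∫(-4/(u**2 + 1)) du: now ∫(-4/(u**2 + 1)) du.
Step 2. Evaluate the standard form: now -4*atan(u).
Step 3. Substitute back u = z**2 + 1: now -4*atan(z**2 + 1).
Answer: -4*atan(z**2 + 1).


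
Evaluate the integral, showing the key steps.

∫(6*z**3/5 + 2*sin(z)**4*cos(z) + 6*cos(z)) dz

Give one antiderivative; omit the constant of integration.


Step 1. Rewrite: now ∫(6*z**3/5) dz + ∫(2*sin(z)**4*cos(z)) dz + ∫(6*cos(z)) dz.
Step 2. Evaluate the standard form: now 3*z**4/10 + ∫(2*sin(z)**4*cos(z)) dz + ∫(6*cos(z)) dz.
Step 3. Evaluate the standard form: now 3*z**4/10 + 6*sin(z) + ∫(2*sin(z)**4*cos(z)) dz.
Step 4. Substitute u = sin(z), turning ∫(2*sin(z)**4*cos(z)) dz into ∫(2*u**4) du: now 3*z**4/10 + 6*sin(z) + ∫(2*u**4) du.
Step 5. Evaluate the standard form: now 2*u**5/5 + 3*z**4/10 + 6*sin(z).
Step 6. Substitute back u = sin(z): now 3*z**4/10 + 2*sin(z)**5/5 + 6*sin(z).
Answer: 3*z**4/10 + 2*sin(z)**5/5 + 6*sin(z).
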